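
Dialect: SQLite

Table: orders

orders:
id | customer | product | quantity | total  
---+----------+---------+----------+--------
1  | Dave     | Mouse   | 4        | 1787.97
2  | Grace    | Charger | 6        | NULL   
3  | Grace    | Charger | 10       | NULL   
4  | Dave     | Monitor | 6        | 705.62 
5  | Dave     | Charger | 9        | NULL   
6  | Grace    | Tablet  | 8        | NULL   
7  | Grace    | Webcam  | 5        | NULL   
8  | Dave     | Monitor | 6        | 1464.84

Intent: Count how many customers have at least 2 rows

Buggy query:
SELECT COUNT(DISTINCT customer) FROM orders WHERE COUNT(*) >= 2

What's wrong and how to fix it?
Bug: WHERE filters individual rows, not groups, so a group-level COUNT is invalid there

Fix: Use a subquery that GROUPs and filters with HAVING, then count its rows

Corrected query:
SELECT COUNT(*) FROM (SELECT customer FROM orders GROUP BY customer HAVING COUNT(*) >= 2)

Result:
COUNT(*)
--------
2       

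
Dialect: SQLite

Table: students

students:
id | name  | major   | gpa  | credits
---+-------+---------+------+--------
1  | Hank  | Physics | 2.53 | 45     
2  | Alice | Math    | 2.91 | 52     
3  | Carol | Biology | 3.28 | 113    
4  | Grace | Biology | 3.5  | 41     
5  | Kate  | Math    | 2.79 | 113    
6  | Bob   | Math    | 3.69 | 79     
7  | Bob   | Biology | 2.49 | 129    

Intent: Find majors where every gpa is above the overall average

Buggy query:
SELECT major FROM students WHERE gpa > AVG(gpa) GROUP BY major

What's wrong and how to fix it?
Bug: WHERE evaluates per row before aggregation, so AVG() is unavailable

Fix: Use a subquery for AVG and a HAVING MIN(...) filter so the condition holds for every row in the group

Corrected query:
SELECT major FROM students GROUP BY major HAVING MIN(gpa) > (SELECT AVG(gpa) FROM students)

Result:
(no rows)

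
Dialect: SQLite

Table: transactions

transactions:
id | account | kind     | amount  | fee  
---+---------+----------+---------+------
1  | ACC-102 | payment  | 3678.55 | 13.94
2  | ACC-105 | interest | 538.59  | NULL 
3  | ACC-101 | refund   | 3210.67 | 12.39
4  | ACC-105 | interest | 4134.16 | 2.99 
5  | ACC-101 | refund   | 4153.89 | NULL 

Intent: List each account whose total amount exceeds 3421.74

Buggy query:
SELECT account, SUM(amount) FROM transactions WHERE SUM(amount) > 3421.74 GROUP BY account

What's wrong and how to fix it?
Bug: WHERE runs before GROUP BY, so aggregates aren't available there

Fix: Move the aggregate condition to a HAVING clause

Corrected query:
SELECT account, SUM(amount) FROM transactions GROUP BY account HAVING SUM(amount) > 3421.74

Result:
account | SUM(amount)
--------+------------
ACC-101 | 7364.56    
ACC-102 | 3678.55    
ACC-105 | 4672.75    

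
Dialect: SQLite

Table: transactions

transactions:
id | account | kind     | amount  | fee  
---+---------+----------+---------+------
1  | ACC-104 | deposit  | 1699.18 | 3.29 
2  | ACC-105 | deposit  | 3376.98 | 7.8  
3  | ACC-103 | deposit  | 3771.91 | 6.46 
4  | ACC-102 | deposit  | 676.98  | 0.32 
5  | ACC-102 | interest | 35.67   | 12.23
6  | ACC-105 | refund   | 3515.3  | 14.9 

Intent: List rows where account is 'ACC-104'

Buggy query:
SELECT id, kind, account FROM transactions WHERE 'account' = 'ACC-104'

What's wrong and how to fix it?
Bug: 'account' in single quotes is a string literal, not the column; the comparison is literal-vs-literal and never true

Fix: Remove the quotes around the column name (or use double quotes for an identifier)

Corrected query:
SELECT id, kind, account FROM transactions WHERE account = 'ACC-104'

Result:
id | kind    | account
---+---------+--------
1  | deposit | ACC-104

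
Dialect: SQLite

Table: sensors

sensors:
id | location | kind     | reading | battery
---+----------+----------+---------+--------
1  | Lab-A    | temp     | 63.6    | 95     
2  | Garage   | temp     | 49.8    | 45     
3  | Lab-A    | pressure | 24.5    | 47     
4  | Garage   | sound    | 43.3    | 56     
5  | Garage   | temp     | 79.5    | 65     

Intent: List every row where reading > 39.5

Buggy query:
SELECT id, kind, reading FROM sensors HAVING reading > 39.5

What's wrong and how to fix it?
Bug: HAVING filters the output of aggregation, but this query has no GROUP BY and no aggregate functions, so SQLite rejects it (HAVING clause on a non-aggregate query); the condition here is per row

Fix: Replace HAVING with WHERE since the condition applies to individual rows

Corrected query:
SELECT id, kind, reading FROM sensors WHERE reading > 39.5

Result:
id | kind  | reading
---+-------+--------
1  | temp  | 63.6   
2  | temp  | 49.8   
4  | sound | 43.3   
5  | temp  | 79.5   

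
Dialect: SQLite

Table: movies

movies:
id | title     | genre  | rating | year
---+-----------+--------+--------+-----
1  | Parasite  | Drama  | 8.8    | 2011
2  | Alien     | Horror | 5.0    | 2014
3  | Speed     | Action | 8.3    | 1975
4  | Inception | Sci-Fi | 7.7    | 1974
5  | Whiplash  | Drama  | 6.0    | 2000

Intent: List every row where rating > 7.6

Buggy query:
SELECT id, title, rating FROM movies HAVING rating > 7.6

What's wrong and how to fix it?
Bug: This is a non-aggregate query (no GROUP BY, no aggregates), so in SQLite the HAVING clause is invalid here; a row-level condition belongs in WHERE

Fix: Use WHERE for row-level filtering

Corrected query:
SELECT id, title, rating FROM movies WHERE rating > 7.6

Result:
id | title     | rating
---+-----------+-------
1  | Parasite  | 8.8   
3  | Speed     | 8.3   
4  | Inception | 7.7   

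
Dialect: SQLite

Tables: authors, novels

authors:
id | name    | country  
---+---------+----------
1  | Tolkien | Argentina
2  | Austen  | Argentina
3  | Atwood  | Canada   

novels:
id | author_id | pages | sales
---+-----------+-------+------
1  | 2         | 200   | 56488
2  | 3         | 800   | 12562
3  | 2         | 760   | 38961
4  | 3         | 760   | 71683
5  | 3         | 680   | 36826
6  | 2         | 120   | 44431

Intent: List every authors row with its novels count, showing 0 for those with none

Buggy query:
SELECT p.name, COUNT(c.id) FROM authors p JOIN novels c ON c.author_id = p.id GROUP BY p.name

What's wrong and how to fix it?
Bug: INNER JOIN drops authors rows that have no matching novels rows

Fix: Switch to LEFT JOIN to retain unmatched parent rows

Corrected query:
SELECT p.name, COUNT(c.id) FROM authors p LEFT JOIN novels c ON c.author_id = p.id GROUP BY p.name

Result:
name    | COUNT(c.id)
--------+------------
Atwood  | 3          
Austen  | 3          
Tolkien | 0          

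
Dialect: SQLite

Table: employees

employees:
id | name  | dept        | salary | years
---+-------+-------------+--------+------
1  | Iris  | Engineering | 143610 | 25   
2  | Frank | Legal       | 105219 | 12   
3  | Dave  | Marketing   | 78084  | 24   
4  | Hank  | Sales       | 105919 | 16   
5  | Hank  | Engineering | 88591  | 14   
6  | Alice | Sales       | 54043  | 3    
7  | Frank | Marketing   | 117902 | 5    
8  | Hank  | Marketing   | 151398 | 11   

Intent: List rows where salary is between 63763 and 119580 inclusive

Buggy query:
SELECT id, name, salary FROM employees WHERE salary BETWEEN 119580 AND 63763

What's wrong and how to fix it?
Bug: The bounds are reversed; BETWEEN a AND b requires a <= b to match anything

Fix: Write BETWEEN 63763 AND 119580

Corrected query:
SELECT id, name, salary FROM employees WHERE salary BETWEEN 63763 AND 119580

Result:
id | name  | salary
---+-------+-------
2  | Frank | 105219
3  | Dave  | 78084 
4  | Hank  | 105919
5  | Hank  | 88591 
7  | Frank | 117902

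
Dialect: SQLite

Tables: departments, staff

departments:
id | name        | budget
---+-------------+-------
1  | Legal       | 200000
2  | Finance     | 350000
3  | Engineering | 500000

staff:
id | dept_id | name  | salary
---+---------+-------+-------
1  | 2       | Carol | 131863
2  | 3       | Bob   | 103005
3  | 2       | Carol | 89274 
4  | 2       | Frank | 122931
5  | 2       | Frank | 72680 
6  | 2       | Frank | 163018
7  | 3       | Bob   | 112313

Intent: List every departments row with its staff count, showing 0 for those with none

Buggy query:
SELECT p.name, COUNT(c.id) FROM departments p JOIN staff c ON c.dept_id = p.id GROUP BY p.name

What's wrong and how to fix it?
Bug: INNER JOIN drops departments rows that have no matching staff rows

Fix: Switch to LEFT JOIN to retain unmatched parent rows

Corrected query:
SELECT p.name, COUNT(c.id) FROM departments p LEFT JOIN staff c ON c.dept_id = p.id GROUP BY p.name

Result:
name        | COUNT(c.id)
------------+------------
Engineering | 2          
Finance     | 5          
Legal       | 0          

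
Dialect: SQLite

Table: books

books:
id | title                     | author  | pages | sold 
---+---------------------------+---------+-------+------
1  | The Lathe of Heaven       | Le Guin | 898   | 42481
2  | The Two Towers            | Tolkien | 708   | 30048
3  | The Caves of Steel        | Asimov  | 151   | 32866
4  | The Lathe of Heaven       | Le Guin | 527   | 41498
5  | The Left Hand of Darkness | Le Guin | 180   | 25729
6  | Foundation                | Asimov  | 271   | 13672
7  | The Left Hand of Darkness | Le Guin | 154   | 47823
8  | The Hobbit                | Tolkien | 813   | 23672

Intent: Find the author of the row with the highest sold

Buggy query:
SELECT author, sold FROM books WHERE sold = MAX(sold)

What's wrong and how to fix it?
Bug: WHERE is evaluated per row; an aggregate over the whole table isn't defined there

Fix: Wrap MAX in a scalar subquery so WHERE compares against a single value

Corrected query:
SELECT author, sold FROM books WHERE sold = (SELECT MAX(sold) FROM books)

Result:
author  | sold 
--------+------
Le Guin | 47823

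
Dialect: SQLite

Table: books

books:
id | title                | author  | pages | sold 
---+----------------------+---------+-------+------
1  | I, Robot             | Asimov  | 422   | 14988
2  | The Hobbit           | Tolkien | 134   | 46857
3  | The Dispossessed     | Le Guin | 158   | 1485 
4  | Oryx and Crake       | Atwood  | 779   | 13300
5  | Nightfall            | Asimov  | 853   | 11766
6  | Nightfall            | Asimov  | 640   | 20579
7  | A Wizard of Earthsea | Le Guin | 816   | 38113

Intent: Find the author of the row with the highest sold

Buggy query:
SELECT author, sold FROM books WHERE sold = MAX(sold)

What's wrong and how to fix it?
Bug: MAX(sold) is an aggregate and cannot be used directly in WHERE

Fix: Wrap MAX in a scalar subquery so WHERE compares against a single value

Corrected query:
SELECT author, sold FROM books WHERE sold = (SELECT MAX(sold) FROM books)

Result:
author  | sold 
--------+------
Tolkien | 46857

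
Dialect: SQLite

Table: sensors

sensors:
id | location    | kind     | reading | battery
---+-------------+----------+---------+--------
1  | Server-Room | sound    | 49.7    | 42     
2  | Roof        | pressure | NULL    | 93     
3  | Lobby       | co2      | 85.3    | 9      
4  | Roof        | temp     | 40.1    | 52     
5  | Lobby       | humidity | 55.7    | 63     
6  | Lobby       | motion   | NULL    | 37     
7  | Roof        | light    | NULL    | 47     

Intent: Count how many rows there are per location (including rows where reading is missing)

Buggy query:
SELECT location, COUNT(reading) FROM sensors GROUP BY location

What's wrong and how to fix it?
Bug: COUNT(column) counts non-NULL values only; rows with NULL reading aren't counted

Fix: Use COUNT(*) to count all rows regardless of NULL

Corrected query:
SELECT location, COUNT(*) FROM sensors GROUP BY location

Result:
location    | COUNT(*)
------------+---------
Lobby       | 3       
Roof        | 3       
Server-Room | 1       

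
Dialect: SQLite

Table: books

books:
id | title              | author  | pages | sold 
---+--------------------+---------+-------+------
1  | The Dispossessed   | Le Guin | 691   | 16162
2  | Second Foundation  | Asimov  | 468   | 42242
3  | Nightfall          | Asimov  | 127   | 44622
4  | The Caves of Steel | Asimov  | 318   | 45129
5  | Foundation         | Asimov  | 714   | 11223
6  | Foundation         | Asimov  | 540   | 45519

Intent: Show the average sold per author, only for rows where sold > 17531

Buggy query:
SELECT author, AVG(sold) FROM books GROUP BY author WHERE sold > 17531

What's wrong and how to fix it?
Bug: WHERE cannot follow GROUP BY

Fix: Move the WHERE clause before GROUP BY

Corrected query:
SELECT author, AVG(sold) FROM books WHERE sold > 17531 GROUP BY author

Result:
author | AVG(sold)
-------+----------
Asimov | 44378    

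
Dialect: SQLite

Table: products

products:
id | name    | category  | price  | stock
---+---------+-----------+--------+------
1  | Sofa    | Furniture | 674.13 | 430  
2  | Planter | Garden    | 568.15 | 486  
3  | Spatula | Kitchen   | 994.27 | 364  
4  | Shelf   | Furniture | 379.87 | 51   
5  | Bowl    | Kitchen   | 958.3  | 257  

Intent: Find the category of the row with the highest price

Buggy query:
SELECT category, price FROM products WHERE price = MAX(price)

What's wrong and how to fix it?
Bug: WHERE is evaluated per row; an aggregate over the whole table isn't defined there

Fix: Use a subquery: WHERE price = (SELECT MAX(price) FROM products)

Corrected query:
SELECT category, price FROM products WHERE price = (SELECT MAX(price) FROM products)

Result:
category | price 
---------+-------
Kitchen  | 994.27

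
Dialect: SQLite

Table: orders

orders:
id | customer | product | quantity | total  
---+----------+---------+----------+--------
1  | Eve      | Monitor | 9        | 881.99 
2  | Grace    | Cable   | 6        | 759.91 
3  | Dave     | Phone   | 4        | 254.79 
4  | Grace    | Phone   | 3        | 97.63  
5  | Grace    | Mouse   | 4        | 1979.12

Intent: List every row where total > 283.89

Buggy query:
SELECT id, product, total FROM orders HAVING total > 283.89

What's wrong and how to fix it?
Bug: HAVING filters the output of aggregation, but this query has no GROUP BY and no aggregate functions, so SQLite rejects it (HAVING clause on a non-aggregate query); the condition here is per row

Fix: Use WHERE for row-level filtering

Corrected query:
SELECT id, product, total FROM orders WHERE total > 283.89

Result:
id | product | total  
---+---------+--------
1  | Monitor | 881.99 
2  | Cable   | 759.91 
5  | Mouse   | 1979.12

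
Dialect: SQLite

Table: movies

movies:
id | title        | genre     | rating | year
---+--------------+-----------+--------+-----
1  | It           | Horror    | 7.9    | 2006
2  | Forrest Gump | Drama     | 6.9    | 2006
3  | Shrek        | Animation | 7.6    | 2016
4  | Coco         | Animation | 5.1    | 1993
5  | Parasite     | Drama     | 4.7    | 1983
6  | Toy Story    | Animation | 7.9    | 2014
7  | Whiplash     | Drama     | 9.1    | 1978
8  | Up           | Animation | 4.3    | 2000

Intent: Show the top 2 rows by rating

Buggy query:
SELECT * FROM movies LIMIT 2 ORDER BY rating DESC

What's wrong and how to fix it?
Bug: ORDER BY cannot follow LIMIT; LIMIT is the final clause

Fix: Swap the clauses: ORDER BY first, then LIMIT

Corrected query:
SELECT * FROM movies ORDER BY rating DESC LIMIT 2

Result:
id | title    | genre  | rating | year
---+----------+--------+--------+-----
7  | Whiplash | Drama  | 9.1    | 1978
1  | It       | Horror | 7.9    | 2006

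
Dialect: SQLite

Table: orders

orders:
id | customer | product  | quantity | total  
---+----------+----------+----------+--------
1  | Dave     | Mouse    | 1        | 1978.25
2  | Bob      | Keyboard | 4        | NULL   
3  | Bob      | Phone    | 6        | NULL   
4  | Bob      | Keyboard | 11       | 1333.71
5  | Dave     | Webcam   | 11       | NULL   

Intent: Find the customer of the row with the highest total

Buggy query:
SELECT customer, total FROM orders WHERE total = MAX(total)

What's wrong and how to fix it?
Bug: WHERE is evaluated per row; an aggregate over the whole table isn't defined there

Fix: Use a subquery: WHERE total = (SELECT MAX(total) FROM orders)

Corrected query:
SELECT customer, total FROM orders WHERE total = (SELECT MAX(total) FROM orders)

Result:
customer | total  
---------+--------
Dave     | 1978.25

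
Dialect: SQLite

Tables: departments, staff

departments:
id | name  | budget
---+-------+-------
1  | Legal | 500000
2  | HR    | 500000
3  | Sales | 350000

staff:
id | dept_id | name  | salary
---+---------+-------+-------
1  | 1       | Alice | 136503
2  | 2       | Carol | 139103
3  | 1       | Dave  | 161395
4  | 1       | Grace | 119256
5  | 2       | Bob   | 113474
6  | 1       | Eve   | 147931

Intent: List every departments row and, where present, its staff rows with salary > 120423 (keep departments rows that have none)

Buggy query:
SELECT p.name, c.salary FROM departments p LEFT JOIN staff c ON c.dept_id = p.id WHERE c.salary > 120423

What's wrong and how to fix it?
Bug: Filtering c.salary in WHERE discards the NULL rows produced by LEFT JOIN, turning it into an inner join

Fix: Put 'c.salary > 120423' in the JOIN's ON clause instead of WHERE

Corrected query:
SELECT p.name, c.salary FROM departments p LEFT JOIN staff c ON c.dept_id = p.id AND c.salary > 120423

Result:
name  | salary
------+-------
Legal | 136503
Legal | 147931
Legal | 161395
HR    | 139103
Sales | NULL  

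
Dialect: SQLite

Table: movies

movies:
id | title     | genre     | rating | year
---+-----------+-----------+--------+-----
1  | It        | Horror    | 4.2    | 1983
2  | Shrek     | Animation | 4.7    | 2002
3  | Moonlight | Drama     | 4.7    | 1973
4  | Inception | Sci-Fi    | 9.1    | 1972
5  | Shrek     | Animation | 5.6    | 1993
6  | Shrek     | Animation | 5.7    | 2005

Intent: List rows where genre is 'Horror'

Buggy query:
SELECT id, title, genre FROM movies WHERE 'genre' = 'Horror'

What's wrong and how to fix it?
Bug: 'genre' in single quotes is a string literal, not the column; the comparison is literal-vs-literal and never true

Fix: Reference the column as genre without single quotes

Corrected query:
SELECT id, title, genre FROM movies WHERE genre = 'Horror'

Result:
id | title | genre 
---+-------+-------
1  | It    | Horror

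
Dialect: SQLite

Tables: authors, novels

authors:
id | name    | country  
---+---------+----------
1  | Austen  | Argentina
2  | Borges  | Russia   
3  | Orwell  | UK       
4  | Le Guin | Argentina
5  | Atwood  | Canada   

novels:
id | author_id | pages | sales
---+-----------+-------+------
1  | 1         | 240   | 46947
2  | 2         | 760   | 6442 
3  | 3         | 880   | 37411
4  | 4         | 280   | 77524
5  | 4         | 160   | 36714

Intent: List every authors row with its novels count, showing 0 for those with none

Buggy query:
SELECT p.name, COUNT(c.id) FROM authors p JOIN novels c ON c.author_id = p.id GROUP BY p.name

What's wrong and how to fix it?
Bug: An inner join excludes parents with zero children

Fix: Use LEFT JOIN so parents without children still appear (COUNT(c.id) gives 0)

Corrected query:
SELECT p.name, COUNT(c.id) FROM authors p LEFT JOIN novels c ON c.author_id = p.id GROUP BY p.name

Result:
name    | COUNT(c.id)
--------+------------
Atwood  | 0          
Austen  | 1          
Borges  | 1          
Le Guin | 2          
Orwell  | 1          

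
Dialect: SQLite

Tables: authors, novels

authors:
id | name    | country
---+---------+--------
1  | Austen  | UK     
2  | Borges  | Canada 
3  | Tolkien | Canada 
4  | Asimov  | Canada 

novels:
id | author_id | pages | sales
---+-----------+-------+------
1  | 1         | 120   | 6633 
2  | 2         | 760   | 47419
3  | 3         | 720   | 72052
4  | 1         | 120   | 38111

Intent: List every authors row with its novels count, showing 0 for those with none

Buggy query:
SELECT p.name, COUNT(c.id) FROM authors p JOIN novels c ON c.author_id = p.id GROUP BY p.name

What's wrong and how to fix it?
Bug: An inner join excludes parents with zero children

Fix: Use LEFT JOIN so parents without children still appear (COUNT(c.id) gives 0)

Corrected query:
SELECT p.name, COUNT(c.id) FROM authors p LEFT JOIN novels c ON c.author_id = p.id GROUP BY p.name

Result:
name    | COUNT(c.id)
--------+------------
Asimov  | 0          
Austen  | 2          
Borges  | 1          
Tolkien | 1          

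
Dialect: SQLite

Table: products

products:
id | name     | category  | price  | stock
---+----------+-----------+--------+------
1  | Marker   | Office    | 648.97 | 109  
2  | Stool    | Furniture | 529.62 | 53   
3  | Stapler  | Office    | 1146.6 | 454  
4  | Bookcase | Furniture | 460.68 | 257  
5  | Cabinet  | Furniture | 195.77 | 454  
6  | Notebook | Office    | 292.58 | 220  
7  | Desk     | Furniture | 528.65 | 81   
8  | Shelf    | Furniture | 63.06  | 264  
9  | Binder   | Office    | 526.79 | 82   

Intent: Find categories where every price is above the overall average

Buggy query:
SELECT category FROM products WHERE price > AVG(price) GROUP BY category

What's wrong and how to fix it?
Bug: WHERE evaluates per row before aggregation, so AVG() is unavailable

Fix: Compute the overall average in a scalar subquery and compare each group's MIN against it in HAVING

Corrected query:
SELECT category FROM products GROUP BY category HAVING MIN(price) > (SELECT AVG(price) FROM products)

Result:
(no rows)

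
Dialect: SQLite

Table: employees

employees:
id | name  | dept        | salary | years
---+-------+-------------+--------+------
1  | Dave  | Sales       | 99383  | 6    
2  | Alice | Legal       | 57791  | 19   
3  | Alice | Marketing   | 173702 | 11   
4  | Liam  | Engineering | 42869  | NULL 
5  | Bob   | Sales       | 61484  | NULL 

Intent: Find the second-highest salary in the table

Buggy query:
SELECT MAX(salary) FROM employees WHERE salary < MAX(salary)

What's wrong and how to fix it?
Bug: The inner MAX is an aggregate inside WHERE, which is not allowed

Fix: Compute the overall MAX in a subquery, then take MAX of rows below it

Corrected query:
SELECT MAX(salary) FROM employees WHERE salary < (SELECT MAX(salary) FROM employees)

Result:
MAX(salary)
-----------
99383      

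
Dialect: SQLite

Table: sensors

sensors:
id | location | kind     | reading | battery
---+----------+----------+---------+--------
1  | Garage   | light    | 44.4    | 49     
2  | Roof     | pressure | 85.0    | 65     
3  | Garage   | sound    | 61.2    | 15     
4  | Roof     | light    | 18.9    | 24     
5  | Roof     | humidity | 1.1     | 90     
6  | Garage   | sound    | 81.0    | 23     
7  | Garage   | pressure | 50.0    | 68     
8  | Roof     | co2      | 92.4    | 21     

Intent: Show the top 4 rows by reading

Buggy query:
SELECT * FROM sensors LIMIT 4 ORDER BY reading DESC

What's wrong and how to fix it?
Bug: LIMIT must come after ORDER BY

Fix: Sort with ORDER BY, then apply LIMIT

Corrected query:
SELECT * FROM sensors ORDER BY reading DESC LIMIT 4

Result:
id | location | kind     | reading | battery
---+----------+----------+---------+--------
8  | Roof     | co2      | 92.4    | 21     
2  | Roof     | pressure | 85      | 65     
6  | Garage   | sound    | 81      | 23     
3  | Garage   | sound    | 61.2    | 15     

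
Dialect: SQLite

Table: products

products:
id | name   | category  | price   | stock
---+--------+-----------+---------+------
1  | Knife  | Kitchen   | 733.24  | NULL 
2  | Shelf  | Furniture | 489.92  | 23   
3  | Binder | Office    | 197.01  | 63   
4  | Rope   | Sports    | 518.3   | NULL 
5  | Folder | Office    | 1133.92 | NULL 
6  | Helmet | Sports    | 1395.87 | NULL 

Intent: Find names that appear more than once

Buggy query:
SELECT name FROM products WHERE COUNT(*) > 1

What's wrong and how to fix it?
Bug: WHERE can't reference COUNT(*); aggregates are computed after WHERE

Fix: GROUP BY name, then filter groups with HAVING COUNT(*) > 1

Corrected query:
SELECT name FROM products GROUP BY name HAVING COUNT(*) > 1

Result:
(no rows)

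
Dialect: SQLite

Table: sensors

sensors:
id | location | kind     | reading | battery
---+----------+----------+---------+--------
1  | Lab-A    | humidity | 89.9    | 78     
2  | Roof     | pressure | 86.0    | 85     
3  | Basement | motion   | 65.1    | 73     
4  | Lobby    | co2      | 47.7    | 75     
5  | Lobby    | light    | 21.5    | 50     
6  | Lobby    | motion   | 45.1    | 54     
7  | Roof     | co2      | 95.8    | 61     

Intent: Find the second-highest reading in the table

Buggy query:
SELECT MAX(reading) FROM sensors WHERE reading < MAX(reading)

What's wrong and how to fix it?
Bug: The inner MAX is an aggregate inside WHERE, which is not allowed

Fix: Compute the overall MAX in a subquery, then take MAX of rows below it

Corrected query:
SELECT MAX(reading) FROM sensors WHERE reading < (SELECT MAX(reading) FROM sensors)

Result:
MAX(reading)
------------
89.9        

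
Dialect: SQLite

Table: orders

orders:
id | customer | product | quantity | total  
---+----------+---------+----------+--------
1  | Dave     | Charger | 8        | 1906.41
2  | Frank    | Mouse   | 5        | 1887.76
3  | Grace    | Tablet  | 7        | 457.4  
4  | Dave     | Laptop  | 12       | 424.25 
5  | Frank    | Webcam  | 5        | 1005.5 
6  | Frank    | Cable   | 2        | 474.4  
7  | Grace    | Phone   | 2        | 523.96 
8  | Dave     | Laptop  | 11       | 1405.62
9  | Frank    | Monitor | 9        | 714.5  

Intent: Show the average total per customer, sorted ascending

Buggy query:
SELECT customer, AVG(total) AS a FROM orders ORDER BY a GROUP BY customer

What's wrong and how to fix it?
Bug: ORDER BY appears before GROUP BY; SQL clause order requires GROUP BY first

Fix: Reorder: SELECT … FROM … GROUP BY … ORDER BY …

Corrected query:
SELECT customer, AVG(total) AS a FROM orders GROUP BY customer ORDER BY a

Result:
customer | a          
---------+------------
Grace    | 490.68     
Frank    | 1020.54    
Dave     | 1245.426667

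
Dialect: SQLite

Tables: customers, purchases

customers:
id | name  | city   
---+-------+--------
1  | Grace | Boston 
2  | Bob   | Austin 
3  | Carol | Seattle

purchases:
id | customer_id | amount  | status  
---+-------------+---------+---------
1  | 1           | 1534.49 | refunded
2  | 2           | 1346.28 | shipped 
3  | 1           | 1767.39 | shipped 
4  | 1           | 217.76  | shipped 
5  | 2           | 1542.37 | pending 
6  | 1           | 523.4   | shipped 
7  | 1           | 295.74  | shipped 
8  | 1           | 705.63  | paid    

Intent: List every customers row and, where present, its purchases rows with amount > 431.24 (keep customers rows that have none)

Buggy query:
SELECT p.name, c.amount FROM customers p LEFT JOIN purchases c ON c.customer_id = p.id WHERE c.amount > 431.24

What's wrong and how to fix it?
Bug: Filtering c.amount in WHERE discards the NULL rows produced by LEFT JOIN, turning it into an inner join

Fix: Move the right-table condition into the ON clause so unmatched parents are kept

Corrected query:
SELECT p.name, c.amount FROM customers p LEFT JOIN purchases c ON c.customer_id = p.id AND c.amount > 431.24

Result:
name  | amount 
------+--------
Grace | 523.4  
Grace | 705.63 
Grace | 1534.49
Grace | 1767.39
Bob   | 1346.28
Bob   | 1542.37
Carol | NULL   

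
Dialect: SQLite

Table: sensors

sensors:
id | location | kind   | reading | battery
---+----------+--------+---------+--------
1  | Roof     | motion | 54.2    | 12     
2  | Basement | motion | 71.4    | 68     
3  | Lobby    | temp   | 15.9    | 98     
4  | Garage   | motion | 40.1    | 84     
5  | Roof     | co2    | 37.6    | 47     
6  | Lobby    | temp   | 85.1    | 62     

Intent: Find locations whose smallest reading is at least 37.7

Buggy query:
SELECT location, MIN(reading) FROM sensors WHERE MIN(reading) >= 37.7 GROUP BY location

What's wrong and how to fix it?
Bug: MIN() in WHERE is a misuse of aggregate

Fix: Use HAVING for the per-group MIN condition

Corrected query:
SELECT location, MIN(reading) FROM sensors GROUP BY location HAVING MIN(reading) >= 37.7

Result:
location | MIN(reading)
---------+-------------
Basement | 71.4        
Garage   | 40.1        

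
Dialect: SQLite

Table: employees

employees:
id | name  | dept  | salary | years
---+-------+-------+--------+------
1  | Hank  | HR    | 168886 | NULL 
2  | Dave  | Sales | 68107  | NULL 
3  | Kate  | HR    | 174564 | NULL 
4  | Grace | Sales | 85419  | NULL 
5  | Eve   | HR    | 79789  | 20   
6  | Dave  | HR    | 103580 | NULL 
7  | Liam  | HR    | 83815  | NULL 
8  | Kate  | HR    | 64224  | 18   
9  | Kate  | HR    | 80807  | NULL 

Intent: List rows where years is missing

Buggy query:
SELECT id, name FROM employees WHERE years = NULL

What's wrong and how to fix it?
Bug: Comparing to NULL with '=' never matches; NULL = NULL is unknown, not true

Fix: Replace '= NULL' with 'IS NULL'

Corrected query:
SELECT id, name FROM employees WHERE years IS NULL

Result:
id | name 
---+------
1  | Hank 
2  | Dave 
3  | Kate 
4  | Grace
6  | Dave 
7  | Liam 
9  | Kate 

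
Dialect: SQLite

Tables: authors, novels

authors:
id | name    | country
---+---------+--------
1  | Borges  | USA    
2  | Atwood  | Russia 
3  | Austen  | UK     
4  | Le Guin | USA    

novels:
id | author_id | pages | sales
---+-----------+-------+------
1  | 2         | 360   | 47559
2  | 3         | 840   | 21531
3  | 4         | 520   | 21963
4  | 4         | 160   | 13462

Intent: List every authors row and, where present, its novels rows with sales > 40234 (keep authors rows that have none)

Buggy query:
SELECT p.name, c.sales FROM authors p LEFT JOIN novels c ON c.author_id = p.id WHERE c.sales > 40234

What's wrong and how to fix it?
Bug: A WHERE condition on the right-hand table after LEFT JOIN drops unmatched parents

Fix: Move the right-table condition into the ON clause so unmatched parents are kept

Corrected query:
SELECT p.name, c.sales FROM authors p LEFT JOIN novels c ON c.author_id = p.id AND c.sales > 40234

Result:
name    | sales
--------+------
Borges  | NULL 
Atwood  | 47559
Austen  | NULL 
Le Guin | NULL 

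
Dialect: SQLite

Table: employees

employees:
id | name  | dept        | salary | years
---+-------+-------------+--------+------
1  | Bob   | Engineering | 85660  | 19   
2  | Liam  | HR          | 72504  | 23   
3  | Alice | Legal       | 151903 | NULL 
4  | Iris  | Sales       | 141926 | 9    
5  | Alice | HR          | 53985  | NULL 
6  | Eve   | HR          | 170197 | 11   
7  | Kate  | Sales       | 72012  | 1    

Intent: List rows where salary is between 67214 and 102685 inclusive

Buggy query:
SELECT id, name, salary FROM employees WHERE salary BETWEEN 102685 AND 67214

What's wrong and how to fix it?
Bug: The bounds are reversed; BETWEEN a AND b requires a <= b to match anything

Fix: Swap the bounds so the smaller value comes first

Corrected query:
SELECT id, name, salary FROM employees WHERE salary BETWEEN 67214 AND 102685

Result:
id | name | salary
---+------+-------
1  | Bob  | 85660 
2  | Liam | 72504 
7  | Kate | 72012 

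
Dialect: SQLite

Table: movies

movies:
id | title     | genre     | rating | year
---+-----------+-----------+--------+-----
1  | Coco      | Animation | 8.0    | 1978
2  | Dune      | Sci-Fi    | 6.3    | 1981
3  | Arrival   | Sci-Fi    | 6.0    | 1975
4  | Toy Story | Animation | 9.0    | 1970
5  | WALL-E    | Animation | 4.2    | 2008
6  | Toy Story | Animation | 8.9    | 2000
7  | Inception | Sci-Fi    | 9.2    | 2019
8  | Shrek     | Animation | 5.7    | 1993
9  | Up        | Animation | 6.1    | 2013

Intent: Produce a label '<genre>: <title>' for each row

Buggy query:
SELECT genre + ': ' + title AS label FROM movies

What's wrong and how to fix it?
Bug: '+' is numeric addition; on text columns SQLite converts them to 0 instead of concatenating

Fix: Use the || operator for string concatenation

Corrected query:
SELECT genre || ': ' || title AS label FROM movies

Result:
label               
--------------------
Animation: Coco     
Sci-Fi: Dune        
Sci-Fi: Arrival     
Animation: Toy Story
Animation: WALL-E   
Animation: Toy Story
Sci-Fi: Inception   
Animation: Shrek    
Animation: Up       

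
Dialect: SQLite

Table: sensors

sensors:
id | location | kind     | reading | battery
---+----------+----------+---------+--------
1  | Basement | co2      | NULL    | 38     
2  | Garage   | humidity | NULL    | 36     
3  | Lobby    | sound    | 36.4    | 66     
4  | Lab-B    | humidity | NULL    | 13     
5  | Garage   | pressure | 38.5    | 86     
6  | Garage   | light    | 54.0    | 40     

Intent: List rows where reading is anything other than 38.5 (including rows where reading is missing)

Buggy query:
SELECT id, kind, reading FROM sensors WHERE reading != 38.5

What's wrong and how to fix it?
Bug: Inequality against NULL is unknown, not true; rows with NULL are dropped

Fix: Add an explicit OR reading IS NULL to include the missing-value rows

Corrected query:
SELECT id, kind, reading FROM sensors WHERE reading != 38.5 OR reading IS NULL

Result:
id | kind     | reading
---+----------+--------
1  | co2      | NULL   
2  | humidity | NULL   
3  | sound    | 36.4   
4  | humidity | NULL   
6  | light    | 54     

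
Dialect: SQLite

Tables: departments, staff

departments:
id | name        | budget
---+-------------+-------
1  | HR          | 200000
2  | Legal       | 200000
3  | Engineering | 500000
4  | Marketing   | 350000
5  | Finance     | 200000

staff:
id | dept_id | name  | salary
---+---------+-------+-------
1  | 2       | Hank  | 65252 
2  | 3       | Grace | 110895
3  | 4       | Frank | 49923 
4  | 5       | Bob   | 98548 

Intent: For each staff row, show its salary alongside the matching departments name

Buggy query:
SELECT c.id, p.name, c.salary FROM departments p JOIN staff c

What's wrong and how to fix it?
Bug: Missing join condition: each staff row is matched to all departments rows instead of just its own

Fix: Add ON c.dept_id = p.id to the JOIN

Corrected query:
SELECT c.id, p.name, c.salary FROM departments p JOIN staff c ON c.dept_id = p.id

Result:
id | name        | salary
---+-------------+-------
1  | Legal       | 65252 
2  | Engineering | 110895
3  | Marketing   | 49923 
4  | Finance     | 98548 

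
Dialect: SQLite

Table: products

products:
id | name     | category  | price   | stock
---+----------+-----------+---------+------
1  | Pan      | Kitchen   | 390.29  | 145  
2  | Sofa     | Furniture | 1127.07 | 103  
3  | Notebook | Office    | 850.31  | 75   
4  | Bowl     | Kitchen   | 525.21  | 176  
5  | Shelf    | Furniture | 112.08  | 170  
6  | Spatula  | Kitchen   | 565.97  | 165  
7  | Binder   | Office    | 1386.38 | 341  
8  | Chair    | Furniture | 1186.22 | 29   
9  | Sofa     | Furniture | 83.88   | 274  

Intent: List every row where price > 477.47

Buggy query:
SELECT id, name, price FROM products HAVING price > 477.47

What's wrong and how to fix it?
Bug: This is a non-aggregate query (no GROUP BY, no aggregates), so in SQLite the HAVING clause is invalid here; a row-level condition belongs in WHERE

Fix: Replace HAVING with WHERE since the condition applies to individual rows

Corrected query:
SELECT id, name, price FROM products WHERE price > 477.47

Result:
id | name     | price  
---+----------+--------
2  | Sofa     | 1127.07
3  | Notebook | 850.31 
4  | Bowl     | 525.21 
6  | Spatula  | 565.97 
7  | Binder   | 1386.38
8  | Chair    | 1186.22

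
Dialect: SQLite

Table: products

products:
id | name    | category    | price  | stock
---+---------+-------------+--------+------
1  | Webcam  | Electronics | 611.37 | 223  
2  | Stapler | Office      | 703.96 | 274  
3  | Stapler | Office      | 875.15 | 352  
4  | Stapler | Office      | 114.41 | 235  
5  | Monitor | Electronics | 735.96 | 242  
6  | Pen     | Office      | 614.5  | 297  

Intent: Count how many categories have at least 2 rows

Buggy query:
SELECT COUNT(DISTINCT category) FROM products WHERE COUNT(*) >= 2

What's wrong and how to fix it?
Bug: COUNT(*) cannot appear in WHERE; the per-group count doesn't exist yet

Fix: Group first with HAVING COUNT(*) >= 2, then COUNT the resulting groups

Corrected query:
SELECT COUNT(*) FROM (SELECT category FROM products GROUP BY category HAVING COUNT(*) >= 2)

Result:
COUNT(*)
--------
2       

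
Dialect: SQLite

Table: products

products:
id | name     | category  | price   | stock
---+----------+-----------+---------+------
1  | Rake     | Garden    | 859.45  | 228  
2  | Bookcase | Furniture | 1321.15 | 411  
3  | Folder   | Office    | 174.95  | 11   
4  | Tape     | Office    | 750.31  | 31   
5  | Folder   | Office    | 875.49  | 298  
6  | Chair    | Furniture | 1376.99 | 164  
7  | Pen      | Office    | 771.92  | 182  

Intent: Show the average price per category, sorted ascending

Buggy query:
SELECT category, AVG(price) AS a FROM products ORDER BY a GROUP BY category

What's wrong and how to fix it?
Bug: ORDER BY appears before GROUP BY; SQL clause order requires GROUP BY first

Fix: Reorder: SELECT … FROM … GROUP BY … ORDER BY …

Corrected query:
SELECT category, AVG(price) AS a FROM products GROUP BY category ORDER BY a

Result:
category  | a       
----------+---------
Office    | 643.1675
Garden    | 859.45  
Furniture | 1349.07 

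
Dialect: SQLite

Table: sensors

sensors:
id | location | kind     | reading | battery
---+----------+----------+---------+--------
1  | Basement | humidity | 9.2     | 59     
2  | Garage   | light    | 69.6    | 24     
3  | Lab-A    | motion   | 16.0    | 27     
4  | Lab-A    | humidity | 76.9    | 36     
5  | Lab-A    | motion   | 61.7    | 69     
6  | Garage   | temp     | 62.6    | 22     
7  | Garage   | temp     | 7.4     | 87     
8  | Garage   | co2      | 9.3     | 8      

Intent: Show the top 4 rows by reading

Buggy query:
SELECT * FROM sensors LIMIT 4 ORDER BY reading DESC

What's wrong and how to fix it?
Bug: LIMIT must come after ORDER BY

Fix: Sort with ORDER BY, then apply LIMIT

Corrected query:
SELECT * FROM sensors ORDER BY reading DESC LIMIT 4

Result:
id | location | kind     | reading | battery
---+----------+----------+---------+--------
4  | Lab-A    | humidity | 76.9    | 36     
2  | Garage   | light    | 69.6    | 24     
6  | Garage   | temp     | 62.6    | 22     
5  | Lab-A    | motion   | 61.7    | 69     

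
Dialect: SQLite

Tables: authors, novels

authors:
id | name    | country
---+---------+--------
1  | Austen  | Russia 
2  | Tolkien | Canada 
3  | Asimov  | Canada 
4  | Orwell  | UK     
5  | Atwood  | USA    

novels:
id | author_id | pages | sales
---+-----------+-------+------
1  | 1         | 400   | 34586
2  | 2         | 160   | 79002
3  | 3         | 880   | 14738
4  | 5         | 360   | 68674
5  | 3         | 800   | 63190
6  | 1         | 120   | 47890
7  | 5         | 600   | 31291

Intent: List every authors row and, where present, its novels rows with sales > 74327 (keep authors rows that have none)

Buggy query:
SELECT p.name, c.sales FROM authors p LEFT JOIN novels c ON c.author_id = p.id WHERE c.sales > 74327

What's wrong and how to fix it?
Bug: A WHERE condition on the right-hand table after LEFT JOIN drops unmatched parents

Fix: Move the right-table condition into the ON clause so unmatched parents are kept

Corrected query:
SELECT p.name, c.sales FROM authors p LEFT JOIN novels c ON c.author_id = p.id AND c.sales > 74327

Result:
name    | sales
--------+------
Austen  | NULL 
Tolkien | 79002
Asimov  | NULL 
Orwell  | NULL 
Atwood  | NULL 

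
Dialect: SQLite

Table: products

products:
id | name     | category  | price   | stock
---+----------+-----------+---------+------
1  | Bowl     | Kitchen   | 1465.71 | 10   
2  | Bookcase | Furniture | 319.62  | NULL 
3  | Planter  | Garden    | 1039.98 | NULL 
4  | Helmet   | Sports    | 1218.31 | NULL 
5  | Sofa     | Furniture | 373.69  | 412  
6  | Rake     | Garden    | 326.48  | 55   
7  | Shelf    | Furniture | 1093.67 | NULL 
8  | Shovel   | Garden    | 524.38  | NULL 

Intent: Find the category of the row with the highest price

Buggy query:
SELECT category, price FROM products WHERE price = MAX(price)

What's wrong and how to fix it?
Bug: WHERE is evaluated per row; an aggregate over the whole table isn't defined there

Fix: Use a subquery: WHERE price = (SELECT MAX(price) FROM products)

Corrected query:
SELECT category, price FROM products WHERE price = (SELECT MAX(price) FROM products)

Result:
category | price  
---------+--------
Kitchen  | 1465.71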